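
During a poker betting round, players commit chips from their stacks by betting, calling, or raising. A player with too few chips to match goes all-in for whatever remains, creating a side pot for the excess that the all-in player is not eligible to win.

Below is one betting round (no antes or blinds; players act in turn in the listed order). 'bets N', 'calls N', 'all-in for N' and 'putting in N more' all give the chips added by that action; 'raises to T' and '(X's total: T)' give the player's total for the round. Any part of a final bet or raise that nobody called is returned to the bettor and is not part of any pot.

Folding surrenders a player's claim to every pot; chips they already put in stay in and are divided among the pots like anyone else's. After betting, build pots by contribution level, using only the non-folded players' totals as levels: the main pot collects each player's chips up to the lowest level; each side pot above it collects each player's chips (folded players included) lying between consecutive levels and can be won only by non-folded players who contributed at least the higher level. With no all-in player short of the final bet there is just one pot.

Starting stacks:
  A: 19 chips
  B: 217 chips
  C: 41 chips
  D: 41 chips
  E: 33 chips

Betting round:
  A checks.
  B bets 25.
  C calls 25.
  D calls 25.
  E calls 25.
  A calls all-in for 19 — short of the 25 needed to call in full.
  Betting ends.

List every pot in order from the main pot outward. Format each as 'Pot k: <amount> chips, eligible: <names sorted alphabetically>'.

Pot 1: 95 chips, eligible: A, B, C, D, E
Pot 2: 24 chips, eligible: B, C, D, E

Derivation:
Contributions: A=19, B=25, C=25, D=25, E=25
Pot levels (distinct totals of non-folded players): 19, 25
Layer 1-19: 19 each from A, B, C, D, E = 19*5 = 95 chips; eligible A, B, C, D, E
Layer 20-25: 6 each from B, C, D, E = 6*4 = 24 chips; eligible B, C, D, E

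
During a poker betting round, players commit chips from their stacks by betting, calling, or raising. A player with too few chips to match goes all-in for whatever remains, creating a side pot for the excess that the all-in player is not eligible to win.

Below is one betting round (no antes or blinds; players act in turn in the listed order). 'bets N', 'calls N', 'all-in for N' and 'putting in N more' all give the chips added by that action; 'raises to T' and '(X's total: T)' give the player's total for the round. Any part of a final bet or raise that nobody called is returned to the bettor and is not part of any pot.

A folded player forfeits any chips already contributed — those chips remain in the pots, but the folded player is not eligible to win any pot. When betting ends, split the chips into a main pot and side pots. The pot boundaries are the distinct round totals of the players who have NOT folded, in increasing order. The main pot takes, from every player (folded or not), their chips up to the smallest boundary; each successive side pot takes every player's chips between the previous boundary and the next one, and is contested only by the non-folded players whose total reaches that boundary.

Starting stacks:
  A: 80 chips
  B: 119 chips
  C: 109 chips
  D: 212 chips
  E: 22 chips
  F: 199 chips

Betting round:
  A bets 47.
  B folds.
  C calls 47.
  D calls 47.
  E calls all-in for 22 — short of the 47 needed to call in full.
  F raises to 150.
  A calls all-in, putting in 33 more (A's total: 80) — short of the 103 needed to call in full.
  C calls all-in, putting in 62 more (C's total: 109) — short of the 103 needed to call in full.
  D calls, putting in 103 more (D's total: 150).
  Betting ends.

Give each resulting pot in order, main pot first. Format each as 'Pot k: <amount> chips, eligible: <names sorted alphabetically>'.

Pot 1: 110 chips, eligible: A, C, D, E, F
Pot 2: 232 chips, eligible: A, C, D, F
Pot 3: 87 chips, eligible: C, D, F
Pot 4: 82 chips, eligible: D, F

Derivation:
Contributions: A=80, C=109, D=150, E=22, F=150
Folded: B
Pot levels (distinct totals of non-folded players): 22, 80, 109, 150
Layer 1-22: 22 each from A, C, D, E, F = 22*5 = 110 chips; eligible A, C, D, E, F
Layer 23-80: 58 each from A, C, D, F = 58*4 = 232 chips; eligible A, C, D, F
Layer 81-109: 29 each from C, D, F = 29*3 = 87 chips; eligible C, D, F
Layer 110-150: 41 each from D, F = 41*2 = 82 chips; eligible D, F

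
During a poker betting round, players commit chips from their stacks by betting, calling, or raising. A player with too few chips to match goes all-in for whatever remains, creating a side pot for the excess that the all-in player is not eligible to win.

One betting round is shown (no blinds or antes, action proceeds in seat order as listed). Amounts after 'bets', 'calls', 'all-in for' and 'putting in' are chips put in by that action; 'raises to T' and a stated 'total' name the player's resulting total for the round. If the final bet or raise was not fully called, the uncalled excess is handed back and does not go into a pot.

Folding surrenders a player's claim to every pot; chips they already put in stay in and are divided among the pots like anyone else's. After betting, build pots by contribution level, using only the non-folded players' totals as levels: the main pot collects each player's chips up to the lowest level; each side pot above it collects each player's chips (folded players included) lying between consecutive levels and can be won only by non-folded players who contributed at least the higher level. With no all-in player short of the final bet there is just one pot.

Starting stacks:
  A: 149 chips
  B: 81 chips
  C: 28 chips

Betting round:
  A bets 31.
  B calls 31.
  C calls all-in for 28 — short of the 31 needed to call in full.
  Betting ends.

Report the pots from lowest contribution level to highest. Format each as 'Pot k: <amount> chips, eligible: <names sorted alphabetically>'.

Contributions: A=31, B=31, C=28
Pot levels (distinct totals of non-folded players): 28, 31
Layer 1-28: 28 each from A, B, C = 28*3 = 84 chips; eligible A, B, C
Layer 29-31: 3 each from A, B = 3*2 = 6 chips; eligible A, B

Pot 1: 84 chips, eligible: A, B, C
Pot 2: 6 chips, eligible: A, B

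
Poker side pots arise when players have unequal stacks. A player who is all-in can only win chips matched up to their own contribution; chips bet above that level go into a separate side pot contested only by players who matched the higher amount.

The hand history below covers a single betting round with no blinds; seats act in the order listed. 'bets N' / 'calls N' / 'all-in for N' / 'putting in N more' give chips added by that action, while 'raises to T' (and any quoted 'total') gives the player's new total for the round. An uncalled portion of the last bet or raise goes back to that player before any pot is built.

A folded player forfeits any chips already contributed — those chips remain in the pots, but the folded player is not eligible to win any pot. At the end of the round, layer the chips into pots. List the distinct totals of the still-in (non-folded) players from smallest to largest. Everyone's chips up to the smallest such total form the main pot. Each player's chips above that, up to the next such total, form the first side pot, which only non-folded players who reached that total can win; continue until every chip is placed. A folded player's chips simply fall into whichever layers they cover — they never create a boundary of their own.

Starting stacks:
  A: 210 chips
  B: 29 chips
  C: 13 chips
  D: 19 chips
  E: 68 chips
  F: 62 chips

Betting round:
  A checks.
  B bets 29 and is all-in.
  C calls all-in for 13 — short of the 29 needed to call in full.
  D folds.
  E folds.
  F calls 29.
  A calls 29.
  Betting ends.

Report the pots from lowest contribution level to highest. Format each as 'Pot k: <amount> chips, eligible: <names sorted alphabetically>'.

Contributions: A=29, B=29, C=13, F=29
Folded: D, E
Pot levels (distinct totals of non-folded players): 13, 29
Layer 1-13: 13 each from A, B, C, F = 13*4 = 52 chips; eligible A, B, C, F
Layer 14-29: 16 each from A, B, F = 16*3 = 48 chips; eligible A, B, F

Pot 1: 52 chips, eligible: A, B, C, F
Pot 2: 48 chips, eligible: A, B, F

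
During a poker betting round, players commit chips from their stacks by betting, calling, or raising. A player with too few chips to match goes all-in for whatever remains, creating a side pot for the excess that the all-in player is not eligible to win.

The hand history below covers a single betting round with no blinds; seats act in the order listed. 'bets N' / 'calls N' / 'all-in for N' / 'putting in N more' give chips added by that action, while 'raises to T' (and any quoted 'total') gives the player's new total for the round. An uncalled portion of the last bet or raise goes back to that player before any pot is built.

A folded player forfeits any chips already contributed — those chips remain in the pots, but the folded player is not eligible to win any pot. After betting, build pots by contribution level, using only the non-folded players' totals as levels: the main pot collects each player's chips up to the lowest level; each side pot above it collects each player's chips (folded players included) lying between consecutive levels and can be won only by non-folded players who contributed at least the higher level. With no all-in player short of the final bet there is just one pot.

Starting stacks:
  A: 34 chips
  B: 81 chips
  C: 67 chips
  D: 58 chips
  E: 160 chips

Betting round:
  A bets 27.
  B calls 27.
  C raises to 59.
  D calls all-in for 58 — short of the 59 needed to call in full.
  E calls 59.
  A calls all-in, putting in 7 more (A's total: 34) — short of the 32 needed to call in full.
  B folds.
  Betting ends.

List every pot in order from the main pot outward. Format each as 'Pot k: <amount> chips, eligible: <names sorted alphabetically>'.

Pot 1: 163 chips, eligible: A, C, D, E
Pot 2: 72 chips, eligible: C, D, E
Pot 3: 2 chips, eligible: C, E

Derivation:
Contributions: A=34, B=27, C=59, D=58, E=59
Folded: B
Pot levels (distinct totals of non-folded players): 34, 58, 59
Layer 1-34: A 34 + B 27 + C 34 + D 34 + E 34 = 163 chips; eligible A, C, D, E
Layer 35-58: 24 each from C, D, E = 24*3 = 72 chips; eligible C, D, E
Layer 59-59: 1 each from C, E = 1*2 = 2 chips; eligible C, E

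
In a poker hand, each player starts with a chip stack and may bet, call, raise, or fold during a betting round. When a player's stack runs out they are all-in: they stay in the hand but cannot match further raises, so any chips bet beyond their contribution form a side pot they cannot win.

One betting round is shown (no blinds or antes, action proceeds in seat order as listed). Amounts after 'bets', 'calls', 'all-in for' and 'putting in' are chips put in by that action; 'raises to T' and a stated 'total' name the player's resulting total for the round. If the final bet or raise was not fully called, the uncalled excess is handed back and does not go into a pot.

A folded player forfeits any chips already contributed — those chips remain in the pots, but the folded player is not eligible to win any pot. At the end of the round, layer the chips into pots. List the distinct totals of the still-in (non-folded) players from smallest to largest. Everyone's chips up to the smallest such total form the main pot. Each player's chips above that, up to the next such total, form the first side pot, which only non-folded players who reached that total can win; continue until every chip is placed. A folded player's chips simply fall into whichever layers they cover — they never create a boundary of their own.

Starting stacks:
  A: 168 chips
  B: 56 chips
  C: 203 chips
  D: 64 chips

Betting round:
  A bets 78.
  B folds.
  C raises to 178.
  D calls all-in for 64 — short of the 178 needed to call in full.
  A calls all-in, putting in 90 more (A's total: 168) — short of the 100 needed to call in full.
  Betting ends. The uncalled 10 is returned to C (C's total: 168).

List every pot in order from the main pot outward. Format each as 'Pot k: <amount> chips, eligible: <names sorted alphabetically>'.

Pot 1: 192 chips, eligible: A, C, D
Pot 2: 208 chips, eligible: A, C

Derivation:
Contributions (after 10 returned to C): A=168, C=168, D=64
Folded: B
Pot levels (distinct totals of non-folded players): 64, 168
Layer 1-64: 64 each from A, C, D = 64*3 = 192 chips; eligible A, C, D
Layer 65-168: 104 each from A, C = 104*2 = 208 chips; eligible A, C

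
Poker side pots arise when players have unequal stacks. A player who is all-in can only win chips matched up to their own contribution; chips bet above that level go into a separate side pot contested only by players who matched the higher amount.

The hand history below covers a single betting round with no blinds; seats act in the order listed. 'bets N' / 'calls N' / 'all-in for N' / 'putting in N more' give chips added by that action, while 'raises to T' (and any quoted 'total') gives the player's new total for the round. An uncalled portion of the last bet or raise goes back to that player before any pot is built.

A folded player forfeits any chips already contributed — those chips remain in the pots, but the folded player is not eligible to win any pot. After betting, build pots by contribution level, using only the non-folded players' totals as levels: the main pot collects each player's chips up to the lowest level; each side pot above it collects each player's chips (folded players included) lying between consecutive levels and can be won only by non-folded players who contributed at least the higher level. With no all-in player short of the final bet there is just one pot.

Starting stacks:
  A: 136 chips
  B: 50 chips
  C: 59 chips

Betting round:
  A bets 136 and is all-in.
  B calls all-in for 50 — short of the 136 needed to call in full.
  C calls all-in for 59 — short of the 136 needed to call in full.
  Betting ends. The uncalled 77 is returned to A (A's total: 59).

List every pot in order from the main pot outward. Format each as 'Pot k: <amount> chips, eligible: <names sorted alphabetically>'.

Pot 1: 150 chips, eligible: A, B, C
Pot 2: 18 chips, eligible: A, C

Derivation:
Contributions (after 77 returned to A): A=59, B=50, C=59
Pot levels (distinct totals of non-folded players): 50, 59
Layer 1-50: 50 each from A, B, C = 50*3 = 150 chips; eligible A, B, C
Layer 51-59: 9 each from A, C = 9*2 = 18 chips; eligible A, C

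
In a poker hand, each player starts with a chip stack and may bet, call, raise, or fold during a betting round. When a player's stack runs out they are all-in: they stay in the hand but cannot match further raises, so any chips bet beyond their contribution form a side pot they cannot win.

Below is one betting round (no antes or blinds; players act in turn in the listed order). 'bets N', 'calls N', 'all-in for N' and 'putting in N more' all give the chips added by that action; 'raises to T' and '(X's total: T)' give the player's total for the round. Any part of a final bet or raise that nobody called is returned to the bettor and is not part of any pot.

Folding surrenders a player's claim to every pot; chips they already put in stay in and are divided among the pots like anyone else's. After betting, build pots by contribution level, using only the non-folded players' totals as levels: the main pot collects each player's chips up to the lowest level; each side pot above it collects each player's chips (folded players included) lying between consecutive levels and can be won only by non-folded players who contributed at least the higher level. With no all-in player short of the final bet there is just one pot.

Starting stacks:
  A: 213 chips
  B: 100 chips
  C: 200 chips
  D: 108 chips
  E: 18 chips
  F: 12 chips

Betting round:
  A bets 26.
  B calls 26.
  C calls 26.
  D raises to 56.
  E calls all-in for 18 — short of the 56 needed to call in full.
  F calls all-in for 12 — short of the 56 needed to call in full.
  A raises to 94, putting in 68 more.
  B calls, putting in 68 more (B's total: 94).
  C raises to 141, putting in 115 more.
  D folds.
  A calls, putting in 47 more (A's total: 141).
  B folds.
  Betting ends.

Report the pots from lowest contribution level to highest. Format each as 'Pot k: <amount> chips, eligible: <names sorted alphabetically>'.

Pot 1: 72 chips, eligible: A, C, E, F
Pot 2: 30 chips, eligible: A, C, E
Pot 3: 360 chips, eligible: A, C

Derivation:
Contributions: A=141, B=94, C=141, D=56, E=18, F=12
Folded: B, D
Pot levels (distinct totals of non-folded players): 12, 18, 141
Layer 1-12: 12 each from A, B, C, D, E, F = 12*6 = 72 chips; eligible A, C, E, F
Layer 13-18: 6 each from A, B, C, D, E = 6*5 = 30 chips; eligible A, C, E
Layer 19-141: A 123 + B 76 + C 123 + D 38 = 360 chips; eligible A, C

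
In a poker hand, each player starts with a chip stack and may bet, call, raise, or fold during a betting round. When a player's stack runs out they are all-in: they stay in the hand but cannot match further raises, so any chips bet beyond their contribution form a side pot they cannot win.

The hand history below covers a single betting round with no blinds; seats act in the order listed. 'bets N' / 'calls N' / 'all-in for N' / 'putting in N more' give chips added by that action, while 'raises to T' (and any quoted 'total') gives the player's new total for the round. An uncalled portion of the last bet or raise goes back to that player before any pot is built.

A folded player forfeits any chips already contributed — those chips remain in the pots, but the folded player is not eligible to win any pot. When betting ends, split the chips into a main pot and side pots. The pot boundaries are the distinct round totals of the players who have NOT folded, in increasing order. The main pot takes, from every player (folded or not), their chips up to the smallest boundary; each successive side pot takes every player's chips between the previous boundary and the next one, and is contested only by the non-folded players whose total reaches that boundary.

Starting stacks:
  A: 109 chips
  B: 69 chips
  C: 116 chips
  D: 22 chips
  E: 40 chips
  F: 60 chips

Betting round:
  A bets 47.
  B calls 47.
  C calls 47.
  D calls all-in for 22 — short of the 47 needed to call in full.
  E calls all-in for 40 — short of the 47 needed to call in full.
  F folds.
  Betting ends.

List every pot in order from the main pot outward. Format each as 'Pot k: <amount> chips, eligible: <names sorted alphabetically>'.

Pot 1: 110 chips, eligible: A, B, C, D, E
Pot 2: 72 chips, eligible: A, B, C, E
Pot 3: 21 chips, eligible: A, B, C

Derivation:
Contributions: A=47, B=47, C=47, D=22, E=40
Folded: F
Pot levels (distinct totals of non-folded players): 22, 40, 47
Layer 1-22: 22 each from A, B, C, D, E = 22*5 = 110 chips; eligible A, B, C, D, E
Layer 23-40: 18 each from A, B, C, E = 18*4 = 72 chips; eligible A, B, C, E
Layer 41-47: 7 each from A, B, C = 7*3 = 21 chips; eligible A, B, C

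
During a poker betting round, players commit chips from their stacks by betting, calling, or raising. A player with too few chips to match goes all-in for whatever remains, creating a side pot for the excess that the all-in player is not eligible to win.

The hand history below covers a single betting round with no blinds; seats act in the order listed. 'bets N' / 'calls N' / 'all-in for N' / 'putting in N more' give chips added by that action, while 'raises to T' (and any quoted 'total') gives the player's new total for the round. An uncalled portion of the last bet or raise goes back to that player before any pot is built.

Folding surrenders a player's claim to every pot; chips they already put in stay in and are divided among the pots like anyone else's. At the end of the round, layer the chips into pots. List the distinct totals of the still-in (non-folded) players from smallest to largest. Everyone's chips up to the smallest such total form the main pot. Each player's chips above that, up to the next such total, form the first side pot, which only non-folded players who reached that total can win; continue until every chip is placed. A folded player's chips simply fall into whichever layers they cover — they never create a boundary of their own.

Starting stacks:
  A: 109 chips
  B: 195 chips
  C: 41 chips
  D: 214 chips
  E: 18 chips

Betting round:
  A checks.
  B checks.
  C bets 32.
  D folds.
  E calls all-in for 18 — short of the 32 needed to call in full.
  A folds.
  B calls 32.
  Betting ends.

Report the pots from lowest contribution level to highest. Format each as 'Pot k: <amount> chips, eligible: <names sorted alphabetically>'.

Pot 1: 54 chips, eligible: B, C, E
Pot 2: 28 chips, eligible: B, C

Derivation:
Contributions: B=32, C=32, E=18
Folded: A, D
Pot levels (distinct totals of non-folded players): 18, 32
Layer 1-18: 18 each from B, C, E = 18*3 = 54 chips; eligible B, C, E
Layer 19-32: 14 each from B, C = 14*2 = 28 chips; eligible B, C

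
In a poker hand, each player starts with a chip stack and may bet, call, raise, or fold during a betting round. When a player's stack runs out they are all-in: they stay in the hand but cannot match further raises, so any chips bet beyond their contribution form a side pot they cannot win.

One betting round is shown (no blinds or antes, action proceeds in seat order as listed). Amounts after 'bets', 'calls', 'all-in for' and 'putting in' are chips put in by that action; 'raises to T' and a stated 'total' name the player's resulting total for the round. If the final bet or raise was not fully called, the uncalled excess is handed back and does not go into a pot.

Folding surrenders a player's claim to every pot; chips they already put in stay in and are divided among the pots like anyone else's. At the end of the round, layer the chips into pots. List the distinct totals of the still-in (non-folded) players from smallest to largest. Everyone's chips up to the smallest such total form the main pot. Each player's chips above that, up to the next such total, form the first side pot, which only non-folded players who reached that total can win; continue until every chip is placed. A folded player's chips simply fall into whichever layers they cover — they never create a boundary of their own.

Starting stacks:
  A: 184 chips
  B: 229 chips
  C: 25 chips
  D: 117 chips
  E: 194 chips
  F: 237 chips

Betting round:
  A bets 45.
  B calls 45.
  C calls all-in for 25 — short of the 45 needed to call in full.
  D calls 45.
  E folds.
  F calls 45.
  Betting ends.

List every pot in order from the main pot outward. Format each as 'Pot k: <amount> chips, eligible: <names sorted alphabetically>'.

Contributions: A=45, B=45, C=25, D=45, F=45
Folded: E
Pot levels (distinct totals of non-folded players): 25, 45
Layer 1-25: 25 each from A, B, C, D, F = 25*5 = 125 chips; eligible A, B, C, D, F
Layer 26-45: 20 each from A, B, D, F = 20*4 = 80 chips; eligible A, B, D, F

Pot 1: 125 chips, eligible: A, B, C, D, F
Pot 2: 80 chips, eligible: A, B, D, F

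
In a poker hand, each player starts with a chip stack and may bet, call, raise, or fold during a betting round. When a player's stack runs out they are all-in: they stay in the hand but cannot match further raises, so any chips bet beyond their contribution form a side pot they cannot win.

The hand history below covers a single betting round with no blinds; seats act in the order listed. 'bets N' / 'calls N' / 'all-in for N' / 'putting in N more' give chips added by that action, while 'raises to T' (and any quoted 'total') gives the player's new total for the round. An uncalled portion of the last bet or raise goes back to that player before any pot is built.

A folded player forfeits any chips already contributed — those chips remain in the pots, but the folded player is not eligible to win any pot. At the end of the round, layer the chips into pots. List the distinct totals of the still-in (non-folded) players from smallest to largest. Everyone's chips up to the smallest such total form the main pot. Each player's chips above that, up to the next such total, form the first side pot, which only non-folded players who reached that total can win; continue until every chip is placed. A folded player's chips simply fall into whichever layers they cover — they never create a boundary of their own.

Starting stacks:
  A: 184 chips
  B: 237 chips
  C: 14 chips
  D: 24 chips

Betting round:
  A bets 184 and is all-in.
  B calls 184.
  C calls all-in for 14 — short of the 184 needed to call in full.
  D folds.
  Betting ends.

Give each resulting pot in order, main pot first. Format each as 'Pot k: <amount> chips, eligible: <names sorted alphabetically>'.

Contributions: A=184, B=184, C=14
Folded: D
Pot levels (distinct totals of non-folded players): 14, 184
Layer 1-14: 14 each from A, B, C = 14*3 = 42 chips; eligible A, B, C
Layer 15-184: 170 each from A, B = 170*2 = 340 chips; eligible A, B

Pot 1: 42 chips, eligible: A, B, C
Pot 2: 340 chips, eligible: A, B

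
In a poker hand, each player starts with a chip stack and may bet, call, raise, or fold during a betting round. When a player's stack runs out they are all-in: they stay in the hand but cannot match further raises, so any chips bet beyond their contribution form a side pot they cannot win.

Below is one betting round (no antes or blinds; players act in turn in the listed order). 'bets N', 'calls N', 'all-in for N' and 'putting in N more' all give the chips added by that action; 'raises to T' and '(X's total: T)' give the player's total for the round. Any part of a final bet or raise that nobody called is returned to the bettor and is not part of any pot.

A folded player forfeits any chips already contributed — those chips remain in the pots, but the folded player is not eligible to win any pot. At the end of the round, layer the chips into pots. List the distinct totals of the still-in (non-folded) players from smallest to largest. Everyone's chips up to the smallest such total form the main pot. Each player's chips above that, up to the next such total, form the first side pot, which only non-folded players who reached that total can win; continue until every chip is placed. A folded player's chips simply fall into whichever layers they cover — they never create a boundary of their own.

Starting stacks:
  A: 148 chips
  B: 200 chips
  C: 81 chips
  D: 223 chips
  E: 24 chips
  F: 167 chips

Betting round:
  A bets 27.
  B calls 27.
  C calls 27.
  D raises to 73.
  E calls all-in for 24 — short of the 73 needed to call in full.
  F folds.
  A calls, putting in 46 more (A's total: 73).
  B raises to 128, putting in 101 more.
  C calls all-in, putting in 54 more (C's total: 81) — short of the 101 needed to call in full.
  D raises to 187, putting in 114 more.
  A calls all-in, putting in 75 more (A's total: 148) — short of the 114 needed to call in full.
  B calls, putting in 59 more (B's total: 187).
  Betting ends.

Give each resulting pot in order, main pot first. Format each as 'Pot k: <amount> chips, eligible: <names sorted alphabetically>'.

Contributions: A=148, B=187, C=81, D=187, E=24
Folded: F
Pot levels (distinct totals of non-folded players): 24, 81, 148, 187
Layer 1-24: 24 each from A, B, C, D, E = 24*5 = 120 chips; eligible A, B, C, D, E
Layer 25-81: 57 each from A, B, C, D = 57*4 = 228 chips; eligible A, B, C, D
Layer 82-148: 67 each from A, B, D = 67*3 = 201 chips; eligible A, B, D
Layer 149-187: 39 each from B, D = 39*2 = 78 chips; eligible B, D

Pot 1: 120 chips, eligible: A, B, C, D, E
Pot 2: 228 chips, eligible: A, B, C, D
Pot 3: 201 chips, eligible: A, B, D
Pot 4: 78 chips, eligible: B, D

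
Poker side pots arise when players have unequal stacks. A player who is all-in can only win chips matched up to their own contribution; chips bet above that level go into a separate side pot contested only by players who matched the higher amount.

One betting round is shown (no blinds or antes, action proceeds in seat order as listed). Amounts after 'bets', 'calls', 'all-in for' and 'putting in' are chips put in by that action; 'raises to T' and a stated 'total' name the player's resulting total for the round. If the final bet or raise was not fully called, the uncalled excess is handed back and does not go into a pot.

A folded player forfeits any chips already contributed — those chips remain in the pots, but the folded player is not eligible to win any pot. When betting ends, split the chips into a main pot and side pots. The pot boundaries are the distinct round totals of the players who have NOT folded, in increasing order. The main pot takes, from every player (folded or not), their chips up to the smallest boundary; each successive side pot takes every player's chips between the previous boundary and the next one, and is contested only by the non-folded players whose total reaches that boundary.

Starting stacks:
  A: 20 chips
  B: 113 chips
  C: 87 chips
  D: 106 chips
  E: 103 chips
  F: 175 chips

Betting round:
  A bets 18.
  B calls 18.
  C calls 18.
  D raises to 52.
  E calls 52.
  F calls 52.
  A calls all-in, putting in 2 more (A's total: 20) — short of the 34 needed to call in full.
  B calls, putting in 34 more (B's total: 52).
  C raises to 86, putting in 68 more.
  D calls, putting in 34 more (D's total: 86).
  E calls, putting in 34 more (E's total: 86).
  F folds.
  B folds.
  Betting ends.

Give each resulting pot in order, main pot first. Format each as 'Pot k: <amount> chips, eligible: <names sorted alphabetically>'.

Contributions: A=20, B=52, C=86, D=86, E=86, F=52
Folded: B, F
Pot levels (distinct totals of non-folded players): 20, 86
Layer 1-20: 20 each from A, B, C, D, E, F = 20*6 = 120 chips; eligible A, C, D, E
Layer 21-86: B 32 + C 66 + D 66 + E 66 + F 32 = 262 chips; eligible C, D, E

Pot 1: 120 chips, eligible: A, C, D, E
Pot 2: 262 chips, eligible: C, D, E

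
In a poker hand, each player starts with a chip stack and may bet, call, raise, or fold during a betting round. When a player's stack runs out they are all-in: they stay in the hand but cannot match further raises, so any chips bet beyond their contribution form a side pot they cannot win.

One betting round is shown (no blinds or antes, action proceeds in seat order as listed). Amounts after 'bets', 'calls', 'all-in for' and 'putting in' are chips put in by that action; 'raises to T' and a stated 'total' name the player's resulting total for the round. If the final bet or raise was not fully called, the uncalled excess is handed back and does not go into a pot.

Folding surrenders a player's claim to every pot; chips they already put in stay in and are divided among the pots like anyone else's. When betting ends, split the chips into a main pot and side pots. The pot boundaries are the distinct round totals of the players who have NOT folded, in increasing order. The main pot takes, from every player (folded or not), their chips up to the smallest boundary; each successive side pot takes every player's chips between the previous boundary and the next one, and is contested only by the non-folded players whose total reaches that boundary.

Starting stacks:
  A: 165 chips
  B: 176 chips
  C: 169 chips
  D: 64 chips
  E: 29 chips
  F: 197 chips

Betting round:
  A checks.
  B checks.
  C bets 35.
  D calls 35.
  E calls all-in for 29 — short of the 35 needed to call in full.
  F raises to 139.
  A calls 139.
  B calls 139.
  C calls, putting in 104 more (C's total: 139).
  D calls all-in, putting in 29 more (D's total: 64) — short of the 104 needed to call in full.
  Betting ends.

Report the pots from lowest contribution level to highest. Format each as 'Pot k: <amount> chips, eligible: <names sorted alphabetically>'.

Contributions: A=139, B=139, C=139, D=64, E=29, F=139
Pot levels (distinct totals of non-folded players): 29, 64, 139
Layer 1-29: 29 each from A, B, C, D, E, F = 29*6 = 174 chips; eligible A, B, C, D, E, F
Layer 30-64: 35 each from A, B, C, D, F = 35*5 = 175 chips; eligible A, B, C, D, F
Layer 65-139: 75 each from A, B, C, F = 75*4 = 300 chips; eligible A, B, C, F

Pot 1: 174 chips, eligible: A, B, C, D, E, F
Pot 2: 175 chips, eligible: A, B, C, D, F
Pot 3: 300 chips, eligible: A, B, C, F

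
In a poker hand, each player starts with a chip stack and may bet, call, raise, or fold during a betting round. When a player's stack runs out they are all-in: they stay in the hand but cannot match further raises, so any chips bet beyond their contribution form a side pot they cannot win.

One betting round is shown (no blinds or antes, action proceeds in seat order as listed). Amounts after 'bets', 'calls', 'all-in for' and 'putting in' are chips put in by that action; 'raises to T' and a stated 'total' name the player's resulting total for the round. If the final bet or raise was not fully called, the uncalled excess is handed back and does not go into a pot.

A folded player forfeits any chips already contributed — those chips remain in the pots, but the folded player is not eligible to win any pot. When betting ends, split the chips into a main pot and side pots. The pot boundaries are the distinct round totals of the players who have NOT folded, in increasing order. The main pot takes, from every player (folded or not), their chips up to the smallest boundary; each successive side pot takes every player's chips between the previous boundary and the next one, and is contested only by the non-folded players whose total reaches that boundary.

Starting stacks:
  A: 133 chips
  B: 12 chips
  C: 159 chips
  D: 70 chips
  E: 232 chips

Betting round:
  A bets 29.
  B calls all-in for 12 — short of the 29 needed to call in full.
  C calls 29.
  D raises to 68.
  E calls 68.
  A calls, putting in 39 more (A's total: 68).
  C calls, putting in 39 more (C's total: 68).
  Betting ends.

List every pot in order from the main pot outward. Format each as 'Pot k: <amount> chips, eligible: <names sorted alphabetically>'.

Contributions: A=68, B=12, C=68, D=68, E=68
Pot levels (distinct totals of non-folded players): 12, 68
Layer 1-12: 12 each from A, B, C, D, E = 12*5 = 60 chips; eligible A, B, C, D, E
Layer 13-68: 56 each from A, C, D, E = 56*4 = 224 chips; eligible A, C, D, E

Pot 1: 60 chips, eligible: A, B, C, D, E
Pot 2: 224 chips, eligible: A, C, D, E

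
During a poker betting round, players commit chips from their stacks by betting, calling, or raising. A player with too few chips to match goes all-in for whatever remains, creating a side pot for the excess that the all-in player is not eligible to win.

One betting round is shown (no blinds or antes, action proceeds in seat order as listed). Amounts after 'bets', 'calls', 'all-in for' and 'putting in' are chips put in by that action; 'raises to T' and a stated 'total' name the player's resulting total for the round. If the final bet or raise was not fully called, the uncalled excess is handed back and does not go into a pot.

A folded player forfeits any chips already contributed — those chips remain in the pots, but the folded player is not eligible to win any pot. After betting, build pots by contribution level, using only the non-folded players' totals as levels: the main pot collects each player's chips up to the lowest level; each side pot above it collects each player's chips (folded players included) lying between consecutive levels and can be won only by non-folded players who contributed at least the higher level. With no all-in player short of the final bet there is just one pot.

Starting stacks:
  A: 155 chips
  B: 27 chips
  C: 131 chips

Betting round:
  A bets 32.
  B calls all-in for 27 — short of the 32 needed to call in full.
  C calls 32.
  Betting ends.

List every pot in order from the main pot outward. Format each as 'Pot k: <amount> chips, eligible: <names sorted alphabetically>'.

Pot 1: 81 chips, eligible: A, B, C
Pot 2: 10 chips, eligible: A, C

Derivation:
Contributions: A=32, B=27, C=32
Pot levels (distinct totals of non-folded players): 27, 32
Layer 1-27: 27 each from A, B, C = 27*3 = 81 chips; eligible A, B, C
Layer 28-32: 5 each from A, C = 5*2 = 10 chips; eligible A, C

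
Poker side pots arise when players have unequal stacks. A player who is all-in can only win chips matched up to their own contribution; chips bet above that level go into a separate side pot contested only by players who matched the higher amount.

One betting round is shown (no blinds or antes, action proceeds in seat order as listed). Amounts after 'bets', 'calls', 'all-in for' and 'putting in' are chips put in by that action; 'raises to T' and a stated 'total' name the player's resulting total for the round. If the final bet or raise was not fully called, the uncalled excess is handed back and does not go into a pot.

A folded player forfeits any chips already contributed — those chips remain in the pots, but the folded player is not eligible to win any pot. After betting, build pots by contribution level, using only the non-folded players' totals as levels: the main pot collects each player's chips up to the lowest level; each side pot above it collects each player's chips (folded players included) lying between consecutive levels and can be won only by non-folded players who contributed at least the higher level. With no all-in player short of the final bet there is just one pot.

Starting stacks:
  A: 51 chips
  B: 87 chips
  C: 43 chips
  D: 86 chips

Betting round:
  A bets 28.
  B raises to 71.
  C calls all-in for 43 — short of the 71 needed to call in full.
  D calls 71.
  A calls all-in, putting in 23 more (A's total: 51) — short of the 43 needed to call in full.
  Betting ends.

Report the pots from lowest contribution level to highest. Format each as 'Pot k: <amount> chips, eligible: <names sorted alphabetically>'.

Pot 1: 172 chips, eligible: A, B, C, D
Pot 2: 24 chips, eligible: A, B, D
Pot 3: 40 chips, eligible: B, D

Derivation:
Contributions: A=51, B=71, C=43, D=71
Pot levels (distinct totals of non-folded players): 43, 51, 71
Layer 1-43: 43 each from A, B, C, D = 43*4 = 172 chips; eligible A, B, C, D
Layer 44-51: 8 each from A, B, D = 8*3 = 24 chips; eligible A, B, D
Layer 52-71: 20 each from B, D = 20*2 = 40 chips; eligible B, D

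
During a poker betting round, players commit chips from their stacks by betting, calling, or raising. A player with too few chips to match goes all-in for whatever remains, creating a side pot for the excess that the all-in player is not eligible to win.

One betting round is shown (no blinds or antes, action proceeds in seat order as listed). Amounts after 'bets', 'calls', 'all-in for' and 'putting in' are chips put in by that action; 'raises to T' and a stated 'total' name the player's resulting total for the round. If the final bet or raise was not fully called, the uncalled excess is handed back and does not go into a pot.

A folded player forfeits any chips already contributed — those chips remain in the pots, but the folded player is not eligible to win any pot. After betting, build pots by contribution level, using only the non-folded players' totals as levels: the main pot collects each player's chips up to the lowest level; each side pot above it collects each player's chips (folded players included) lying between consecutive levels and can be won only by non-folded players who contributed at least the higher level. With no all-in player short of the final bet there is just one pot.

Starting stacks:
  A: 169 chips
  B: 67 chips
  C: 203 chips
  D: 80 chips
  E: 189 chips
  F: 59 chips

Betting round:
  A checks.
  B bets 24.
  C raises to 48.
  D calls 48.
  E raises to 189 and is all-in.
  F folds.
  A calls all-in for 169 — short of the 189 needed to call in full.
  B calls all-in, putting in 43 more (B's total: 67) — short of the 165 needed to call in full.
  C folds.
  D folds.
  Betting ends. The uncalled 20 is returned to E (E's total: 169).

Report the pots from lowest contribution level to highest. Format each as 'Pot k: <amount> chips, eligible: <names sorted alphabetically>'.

Contributions (after 20 returned to E): A=169, B=67, C=48, D=48, E=169
Folded: C, D, F
Pot levels (distinct totals of non-folded players): 67, 169
Layer 1-67: A 67 + B 67 + C 48 + D 48 + E 67 = 297 chips; eligible A, B, E
Layer 68-169: 102 each from A, E = 102*2 = 204 chips; eligible A, E

Pot 1: 297 chips, eligible: A, B, E
Pot 2: 204 chips, eligible: A, E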